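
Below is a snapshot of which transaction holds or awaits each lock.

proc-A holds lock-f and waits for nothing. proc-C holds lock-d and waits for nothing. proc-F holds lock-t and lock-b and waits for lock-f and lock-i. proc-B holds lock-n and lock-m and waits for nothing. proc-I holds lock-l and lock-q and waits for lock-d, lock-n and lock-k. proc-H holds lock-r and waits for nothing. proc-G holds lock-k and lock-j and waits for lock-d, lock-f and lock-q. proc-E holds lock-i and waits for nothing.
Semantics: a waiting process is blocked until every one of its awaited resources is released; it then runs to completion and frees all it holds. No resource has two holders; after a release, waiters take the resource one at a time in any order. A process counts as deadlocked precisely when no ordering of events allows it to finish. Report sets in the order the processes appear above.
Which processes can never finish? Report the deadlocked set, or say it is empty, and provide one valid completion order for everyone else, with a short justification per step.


Deadlocked set: proc-I and proc-G.
Key observation: the knot is the closed ring of waits proc-I -> proc-G -> proc-I; no other process is dragged down with it.
One completion order for the rest: proc-C, proc-A, proc-H, proc-B, proc-E, proc-F.
Walking it through:
  run proc-C (it waits on nothing); releases lock-d
  run proc-A (it waits on nothing); releases lock-f
  run proc-H (it waits on nothing); releases lock-r
  run proc-B (it waits on nothing); releases lock-n and lock-m
  run proc-E (it waits on nothing); releases lock-i
  run proc-F (all its waits — lock-f and lock-i — are resolved); releases lock-t and lock-b


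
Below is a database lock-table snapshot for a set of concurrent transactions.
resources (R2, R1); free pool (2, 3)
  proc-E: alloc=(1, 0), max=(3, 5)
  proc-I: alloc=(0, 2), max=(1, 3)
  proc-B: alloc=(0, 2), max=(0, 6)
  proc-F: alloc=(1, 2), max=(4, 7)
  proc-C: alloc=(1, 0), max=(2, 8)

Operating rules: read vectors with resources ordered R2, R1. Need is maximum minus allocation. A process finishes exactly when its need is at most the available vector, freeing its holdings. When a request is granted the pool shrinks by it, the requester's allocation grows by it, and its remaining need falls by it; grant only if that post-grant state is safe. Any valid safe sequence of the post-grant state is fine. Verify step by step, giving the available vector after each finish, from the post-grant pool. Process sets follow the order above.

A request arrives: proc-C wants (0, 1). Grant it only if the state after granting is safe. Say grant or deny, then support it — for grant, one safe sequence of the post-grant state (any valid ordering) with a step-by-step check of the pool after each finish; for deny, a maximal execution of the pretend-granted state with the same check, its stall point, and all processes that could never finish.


GRANT: granting preserves safety; a valid post-grant sequence is proc-I, proc-B, proc-E, proc-F, proc-C.
Key observation: after the grant the pool drops to (2, 2), which still lets proc-I finish first and unwind the rest.
Check on the post-grant state, step by step:
  pool = (2, 2)
  proc-I: need (1, 1) fits (2, 2); releases (0, 2), pool now (2, 4)
  proc-B: need (0, 4) fits (2, 4); releases (0, 2), pool now (2, 6)
  proc-E: need (2, 5) fits (2, 6); releases (1, 0), pool now (3, 6)
  proc-F: need (3, 5) fits (3, 6); releases (1, 2), pool now (4, 8)
  proc-C: need (1, 7) fits (4, 8); releases (1, 1), pool now (5, 9)


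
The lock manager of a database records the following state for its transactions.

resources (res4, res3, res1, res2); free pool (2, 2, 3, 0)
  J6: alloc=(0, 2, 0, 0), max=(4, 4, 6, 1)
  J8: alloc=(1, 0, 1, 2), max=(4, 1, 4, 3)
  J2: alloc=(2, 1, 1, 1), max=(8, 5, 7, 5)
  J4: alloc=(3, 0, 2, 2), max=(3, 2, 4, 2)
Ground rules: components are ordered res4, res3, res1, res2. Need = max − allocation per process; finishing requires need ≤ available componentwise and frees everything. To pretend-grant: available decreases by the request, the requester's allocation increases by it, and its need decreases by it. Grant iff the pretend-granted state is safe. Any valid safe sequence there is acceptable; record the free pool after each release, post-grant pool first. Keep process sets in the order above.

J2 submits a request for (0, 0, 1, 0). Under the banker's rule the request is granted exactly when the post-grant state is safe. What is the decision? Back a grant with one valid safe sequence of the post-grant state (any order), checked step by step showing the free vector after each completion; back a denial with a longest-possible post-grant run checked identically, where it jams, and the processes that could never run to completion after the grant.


DENY — the pretend-granted state is unsafe.
Key observation: after J4, J8 the pool peaks at (6, 2, 5, 4), and each blocked process is short somewhere: J6 on res1; J2 on res3.
After a pretend grant, a maximal execution: J4, J8 — then nothing else fits. Check, step by step:
  pool = (2, 2, 2, 0)
  run J4 (needs (0, 2, 2, 0), free (2, 2, 2, 0)); after release of (3, 0, 2, 2) the pool is (5, 2, 4, 2)
  run J8 (needs (3, 1, 3, 1), free (5, 2, 4, 2)); after release of (1, 0, 1, 2) the pool is (6, 2, 5, 4)
  J6 cannot run: need (4, 2, 6, 1) vs free (6, 2, 5, 4) (insufficient res1)
  J2 cannot run: need (6, 4, 5, 4) vs free (6, 2, 5, 4) (insufficient res3)
Processes that could never finish after the grant: J6 and J2.


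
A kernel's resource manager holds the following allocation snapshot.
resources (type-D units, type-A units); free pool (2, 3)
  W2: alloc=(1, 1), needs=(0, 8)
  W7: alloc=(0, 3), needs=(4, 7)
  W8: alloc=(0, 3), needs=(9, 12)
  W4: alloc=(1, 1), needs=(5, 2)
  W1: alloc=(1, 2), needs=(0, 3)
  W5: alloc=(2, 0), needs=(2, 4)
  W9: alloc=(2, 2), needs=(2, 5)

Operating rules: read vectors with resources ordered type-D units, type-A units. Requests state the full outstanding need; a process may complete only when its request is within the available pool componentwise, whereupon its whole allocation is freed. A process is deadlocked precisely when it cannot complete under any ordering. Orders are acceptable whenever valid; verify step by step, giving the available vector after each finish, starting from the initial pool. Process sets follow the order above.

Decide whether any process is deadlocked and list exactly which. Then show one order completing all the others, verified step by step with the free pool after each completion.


Nothing here is deadlocked.
Key observation: W1 can run right away; the returned allocation unlocks the remaining processes in turn.
One completion order for the rest: W1, W9, W7, W2, W4, W5, W8. Check, step by step:
  pool = (2, 3)
  W1 needs (0, 3) <= (2, 3) -> finishes; pool += (1, 2) = (3, 5)
  W9 needs (2, 5) <= (3, 5) -> finishes; pool += (2, 2) = (5, 7)
  W7 needs (4, 7) <= (5, 7) -> finishes; pool += (0, 3) = (5, 10)
  W2 needs (0, 8) <= (5, 10) -> finishes; pool += (1, 1) = (6, 11)
  W4 needs (5, 2) <= (6, 11) -> finishes; pool += (1, 1) = (7, 12)
  W5 needs (2, 4) <= (7, 12) -> finishes; pool += (2, 0) = (9, 12)
  W8 needs (9, 12) <= (9, 12) -> finishes; pool += (0, 3) = (9, 15)


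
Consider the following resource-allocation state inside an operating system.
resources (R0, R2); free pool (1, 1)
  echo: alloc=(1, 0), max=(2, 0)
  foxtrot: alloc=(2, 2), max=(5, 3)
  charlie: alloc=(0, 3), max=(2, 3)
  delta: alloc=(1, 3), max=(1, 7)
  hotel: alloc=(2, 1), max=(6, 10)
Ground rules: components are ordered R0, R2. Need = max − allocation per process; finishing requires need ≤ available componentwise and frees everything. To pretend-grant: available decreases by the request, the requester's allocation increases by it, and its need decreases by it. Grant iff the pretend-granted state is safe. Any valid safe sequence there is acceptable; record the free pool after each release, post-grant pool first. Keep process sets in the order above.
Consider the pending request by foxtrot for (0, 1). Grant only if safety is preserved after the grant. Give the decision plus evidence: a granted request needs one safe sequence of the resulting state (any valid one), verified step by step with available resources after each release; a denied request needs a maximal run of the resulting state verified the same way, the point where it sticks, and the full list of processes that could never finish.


DENY: after the grant no complete ordering would exist.
Key observation: after echo, charlie the pool peaks at (2, 3), and each blocked process is short somewhere: foxtrot on R0; delta on R2; hotel on R0, R2.
Pretend the grant happened; the run echo, charlie goes as far as possible. Walking it through:
  pool = (1, 0)
  run echo (needs (1, 0), free (1, 0)); after release of (1, 0) the pool is (2, 0)
  run charlie (needs (2, 0), free (2, 0)); after release of (0, 3) the pool is (2, 3)
  blocked: foxtrot wants (3, 0), pool (2, 3) — not enough R0
  blocked: delta wants (0, 4), pool (2, 3) — not enough R2
  blocked: hotel wants (4, 9), pool (2, 3) — not enough R0 and R2
Processes that could never finish after the grant: foxtrot, delta and hotel.


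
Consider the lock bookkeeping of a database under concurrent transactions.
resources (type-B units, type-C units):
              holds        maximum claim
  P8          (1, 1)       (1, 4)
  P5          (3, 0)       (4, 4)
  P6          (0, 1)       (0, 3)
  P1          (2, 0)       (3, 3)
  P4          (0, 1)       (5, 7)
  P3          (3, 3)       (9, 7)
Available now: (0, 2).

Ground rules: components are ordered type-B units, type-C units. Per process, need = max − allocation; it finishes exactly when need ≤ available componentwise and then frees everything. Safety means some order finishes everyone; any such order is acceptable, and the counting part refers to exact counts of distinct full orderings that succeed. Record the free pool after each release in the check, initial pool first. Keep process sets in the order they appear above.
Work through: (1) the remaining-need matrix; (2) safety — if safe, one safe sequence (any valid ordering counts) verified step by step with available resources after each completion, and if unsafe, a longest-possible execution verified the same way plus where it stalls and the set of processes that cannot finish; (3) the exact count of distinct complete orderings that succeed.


(1) Need matrix, components ordered type-B units, type-C units:
  P8: (0, 3)
  P5: (1, 4)
  P6: (0, 2)
  P1: (1, 3)
  P4: (5, 6)
  P3: (6, 4)
(2) SAFE — a valid safe sequence is P6, P8, P5, P1, P3, P4.
Key observation: P6 marks the first exact bind of the order: its need (0, 2) fits the free (0, 2) with zero slack on a requested resource.
Step-by-step check:
  pool = (0, 2)
  P6 needs (0, 2) <= (0, 2) -> finishes; pool += (0, 1) = (0, 3)
  P8 needs (0, 3) <= (0, 3) -> finishes; pool += (1, 1) = (1, 4)
  P5 needs (1, 4) <= (1, 4) -> finishes; pool += (3, 0) = (4, 4)
  P1 needs (1, 3) <= (4, 4) -> finishes; pool += (2, 0) = (6, 4)
  P3 needs (6, 4) <= (6, 4) -> finishes; pool += (3, 3) = (9, 7)
  P4 needs (5, 6) <= (9, 7) -> finishes; pool += (0, 1) = (9, 8)
(3) Precisely 2 of the possible complete orderings are safe sequences.


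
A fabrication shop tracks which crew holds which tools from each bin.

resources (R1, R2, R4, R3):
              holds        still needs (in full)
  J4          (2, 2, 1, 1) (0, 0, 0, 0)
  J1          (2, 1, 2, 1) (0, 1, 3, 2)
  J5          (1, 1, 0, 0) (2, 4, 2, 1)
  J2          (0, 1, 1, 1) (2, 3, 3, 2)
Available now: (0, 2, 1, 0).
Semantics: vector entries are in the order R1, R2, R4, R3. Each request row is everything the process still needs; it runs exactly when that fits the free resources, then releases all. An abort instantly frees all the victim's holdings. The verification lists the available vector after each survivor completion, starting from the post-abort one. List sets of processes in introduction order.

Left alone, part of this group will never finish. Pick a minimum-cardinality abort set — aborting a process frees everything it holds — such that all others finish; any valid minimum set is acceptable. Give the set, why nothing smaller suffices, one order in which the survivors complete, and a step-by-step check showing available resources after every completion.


Minimum abort set: J1.
Key observation: J2 was stuck for good until J1 gave back (2, 1, 2, 1); in the order shown it finishes at step 3.
Minimality: the empty abort set fails — the state is deadlocked as it stands.
One survivor order: J4, J5, J2. Walking it through (post-abort pool first):
  pool = (2, 3, 3, 1)
  run J4 (needs (0, 0, 0, 0), free (2, 3, 3, 1)); after release of (2, 2, 1, 1) the pool is (4, 5, 4, 2)
  run J5 (needs (2, 4, 2, 1), free (4, 5, 4, 2)); after release of (1, 1, 0, 0) the pool is (5, 6, 4, 2)
  run J2 (needs (2, 3, 3, 2), free (5, 6, 4, 2)); after release of (0, 1, 1, 1) the pool is (5, 7, 5, 3)


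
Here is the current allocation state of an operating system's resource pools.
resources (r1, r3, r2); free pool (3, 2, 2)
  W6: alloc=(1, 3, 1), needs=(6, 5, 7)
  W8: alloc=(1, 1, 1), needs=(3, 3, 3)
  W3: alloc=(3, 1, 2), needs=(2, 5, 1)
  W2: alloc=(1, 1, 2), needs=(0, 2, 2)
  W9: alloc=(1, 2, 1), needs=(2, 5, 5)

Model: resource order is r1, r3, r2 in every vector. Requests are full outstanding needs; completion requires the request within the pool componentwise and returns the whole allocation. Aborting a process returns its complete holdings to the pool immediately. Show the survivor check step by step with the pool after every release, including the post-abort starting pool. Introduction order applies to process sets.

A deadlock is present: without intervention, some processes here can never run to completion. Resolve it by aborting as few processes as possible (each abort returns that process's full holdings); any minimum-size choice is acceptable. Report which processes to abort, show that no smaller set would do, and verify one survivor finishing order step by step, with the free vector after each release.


Abort W3.
Key observation: aborting W3 returns (3, 1, 2), and W9 — hopeless before — runs at step 3 with the returned capacity in the pool.
Why nothing smaller works: aborting no one leaves the state deadlocked as given.
The survivors complete as W8, W2, W9, W6. Step-by-step check (starting from the post-abort pool):
  pool = (6, 3, 4)
  W8: need (3, 3, 3) fits (6, 3, 4); releases (1, 1, 1), pool now (7, 4, 5)
  W2: need (0, 2, 2) fits (7, 4, 5); releases (1, 1, 2), pool now (8, 5, 7)
  W9: need (2, 5, 5) fits (8, 5, 7); releases (1, 2, 1), pool now (9, 7, 8)
  W6: need (6, 5, 7) fits (9, 7, 8); releases (1, 3, 1), pool now (10, 10, 9)


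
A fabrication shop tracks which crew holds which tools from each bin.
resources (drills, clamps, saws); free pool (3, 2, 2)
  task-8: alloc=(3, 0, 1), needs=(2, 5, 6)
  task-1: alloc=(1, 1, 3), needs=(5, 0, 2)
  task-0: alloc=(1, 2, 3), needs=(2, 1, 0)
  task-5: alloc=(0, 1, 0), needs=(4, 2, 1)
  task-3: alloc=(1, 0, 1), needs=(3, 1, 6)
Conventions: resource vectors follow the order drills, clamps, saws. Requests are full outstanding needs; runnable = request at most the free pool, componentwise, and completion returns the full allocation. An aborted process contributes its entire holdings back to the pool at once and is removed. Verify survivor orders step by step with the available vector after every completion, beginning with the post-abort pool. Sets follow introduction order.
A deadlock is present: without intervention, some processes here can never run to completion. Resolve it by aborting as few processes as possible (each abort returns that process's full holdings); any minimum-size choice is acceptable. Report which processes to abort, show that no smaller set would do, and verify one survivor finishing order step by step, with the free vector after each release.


The answer: abort task-1.
Key observation: the returned (1, 1, 3) from task-1 is what brings task-8 — unrunnable before, under any order — into play at step 2.
No smaller set exists: with zero aborts the deadlock remains.
Survivors finish in the order: task-0, task-8, task-3, task-5. Check, step by step (pool after the aborts first):
  pool = (4, 3, 5)
  task-0: need (2, 1, 0) fits (4, 3, 5); releases (1, 2, 3), pool now (5, 5, 8)
  task-8: need (2, 5, 6) fits (5, 5, 8); releases (3, 0, 1), pool now (8, 5, 9)
  task-3: need (3, 1, 6) fits (8, 5, 9); releases (1, 0, 1), pool now (9, 5, 10)
  task-5: need (4, 2, 1) fits (9, 5, 10); releases (0, 1, 0), pool now (9, 6, 10)


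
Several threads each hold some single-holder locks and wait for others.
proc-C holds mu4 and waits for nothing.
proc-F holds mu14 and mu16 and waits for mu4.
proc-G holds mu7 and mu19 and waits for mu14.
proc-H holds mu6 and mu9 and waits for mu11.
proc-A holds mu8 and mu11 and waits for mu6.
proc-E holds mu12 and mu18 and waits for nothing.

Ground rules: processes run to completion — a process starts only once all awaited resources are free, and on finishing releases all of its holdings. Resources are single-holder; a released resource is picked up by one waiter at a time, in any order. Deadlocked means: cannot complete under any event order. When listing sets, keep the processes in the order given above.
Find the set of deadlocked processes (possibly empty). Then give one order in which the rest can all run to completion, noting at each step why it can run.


The deadlocked set is proc-H and proc-A.
Key observation: the wait chain closes on itself along proc-H -> proc-A -> proc-H; no other process is dragged down with it.
The rest can finish in the order proc-C, proc-E, proc-F, proc-G.
Walking it through:
  proc-C: no waits; runs immediately, freeing mu4
  proc-E: no waits; runs immediately, freeing mu12 and mu18
  proc-F waits on mu4 — all released -> runs and releases mu14 and mu16
  proc-G waits on mu14 — all released -> runs and releases mu7 and mu19


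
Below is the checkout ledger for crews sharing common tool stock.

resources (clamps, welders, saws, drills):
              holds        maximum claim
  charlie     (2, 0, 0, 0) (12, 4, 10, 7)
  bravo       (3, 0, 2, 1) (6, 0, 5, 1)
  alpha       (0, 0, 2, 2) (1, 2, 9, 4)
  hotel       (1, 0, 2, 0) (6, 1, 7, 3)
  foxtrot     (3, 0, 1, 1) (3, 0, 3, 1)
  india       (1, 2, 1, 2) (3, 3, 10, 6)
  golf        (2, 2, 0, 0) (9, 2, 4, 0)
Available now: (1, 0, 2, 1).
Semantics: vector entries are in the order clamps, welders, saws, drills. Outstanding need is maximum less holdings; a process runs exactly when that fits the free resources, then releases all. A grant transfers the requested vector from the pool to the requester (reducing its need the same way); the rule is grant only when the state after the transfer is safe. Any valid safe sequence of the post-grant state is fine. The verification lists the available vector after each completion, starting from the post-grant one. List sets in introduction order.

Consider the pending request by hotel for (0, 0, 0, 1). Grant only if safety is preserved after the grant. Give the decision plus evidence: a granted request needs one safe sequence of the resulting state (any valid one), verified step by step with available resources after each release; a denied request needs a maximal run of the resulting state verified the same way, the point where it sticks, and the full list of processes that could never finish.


GRANT — the state after the grant stays safe, e.g. via foxtrot, bravo, golf, hotel, alpha, india, charlie.
Key observation: with (1, 0, 2, 0) left after the transfer, foxtrot can run at once — the state stays safe.
Step-by-step check of the post-grant state:
  pool = (1, 0, 2, 0)
  foxtrot needs (0, 0, 2, 0) <= (1, 0, 2, 0) -> finishes; pool += (3, 0, 1, 1) = (4, 0, 3, 1)
  bravo needs (3, 0, 3, 0) <= (4, 0, 3, 1) -> finishes; pool += (3, 0, 2, 1) = (7, 0, 5, 2)
  golf needs (7, 0, 4, 0) <= (7, 0, 5, 2) -> finishes; pool += (2, 2, 0, 0) = (9, 2, 5, 2)
  hotel needs (5, 1, 5, 2) <= (9, 2, 5, 2) -> finishes; pool += (1, 0, 2, 1) = (10, 2, 7, 3)
  alpha needs (1, 2, 7, 2) <= (10, 2, 7, 3) -> finishes; pool += (0, 0, 2, 2) = (10, 2, 9, 5)
  india needs (2, 1, 9, 4) <= (10, 2, 9, 5) -> finishes; pool += (1, 2, 1, 2) = (11, 4, 10, 7)
  charlie needs (10, 4, 10, 7) <= (11, 4, 10, 7) -> finishes; pool += (2, 0, 0, 0) = (13, 4, 10, 7)


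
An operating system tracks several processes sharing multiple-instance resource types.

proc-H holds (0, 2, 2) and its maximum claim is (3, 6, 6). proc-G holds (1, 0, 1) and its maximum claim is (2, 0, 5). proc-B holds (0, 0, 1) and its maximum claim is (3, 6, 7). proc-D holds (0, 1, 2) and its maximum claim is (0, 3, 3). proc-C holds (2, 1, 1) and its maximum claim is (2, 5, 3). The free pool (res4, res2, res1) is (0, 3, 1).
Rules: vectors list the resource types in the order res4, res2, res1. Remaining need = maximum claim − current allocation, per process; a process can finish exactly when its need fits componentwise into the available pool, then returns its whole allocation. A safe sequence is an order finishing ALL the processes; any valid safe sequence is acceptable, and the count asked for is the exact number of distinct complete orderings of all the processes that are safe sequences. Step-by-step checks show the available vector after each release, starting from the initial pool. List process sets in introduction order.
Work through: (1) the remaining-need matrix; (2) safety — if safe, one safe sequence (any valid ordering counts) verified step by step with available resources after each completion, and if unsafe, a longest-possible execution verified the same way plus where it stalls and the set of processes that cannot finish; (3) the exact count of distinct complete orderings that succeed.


(1) Remaining need (order res4, res2, res1):
  proc-H: (3, 4, 4)
  proc-G: (1, 0, 4)
  proc-B: (3, 6, 6)
  proc-D: (0, 2, 1)
  proc-C: (0, 4, 2)
(2) SAFE — a valid safe sequence is proc-D, proc-C, proc-G, proc-H, proc-B.
Key observation: at proc-D the run first touches a limit — (0, 2, 1) against (0, 3, 1), exact on a resource it actually requests.
Step-by-step check:
  pool = (0, 3, 1)
  proc-D needs (0, 2, 1) <= (0, 3, 1) -> finishes; pool += (0, 1, 2) = (0, 4, 3)
  proc-C needs (0, 4, 2) <= (0, 4, 3) -> finishes; pool += (2, 1, 1) = (2, 5, 4)
  proc-G needs (1, 0, 4) <= (2, 5, 4) -> finishes; pool += (1, 0, 1) = (3, 5, 5)
  proc-H needs (3, 4, 4) <= (3, 5, 5) -> finishes; pool += (0, 2, 2) = (3, 7, 7)
  proc-B needs (3, 6, 6) <= (3, 7, 7) -> finishes; pool += (0, 0, 1) = (3, 7, 8)
(3) Precisely 1 of the possible complete orderings is a safe sequence.


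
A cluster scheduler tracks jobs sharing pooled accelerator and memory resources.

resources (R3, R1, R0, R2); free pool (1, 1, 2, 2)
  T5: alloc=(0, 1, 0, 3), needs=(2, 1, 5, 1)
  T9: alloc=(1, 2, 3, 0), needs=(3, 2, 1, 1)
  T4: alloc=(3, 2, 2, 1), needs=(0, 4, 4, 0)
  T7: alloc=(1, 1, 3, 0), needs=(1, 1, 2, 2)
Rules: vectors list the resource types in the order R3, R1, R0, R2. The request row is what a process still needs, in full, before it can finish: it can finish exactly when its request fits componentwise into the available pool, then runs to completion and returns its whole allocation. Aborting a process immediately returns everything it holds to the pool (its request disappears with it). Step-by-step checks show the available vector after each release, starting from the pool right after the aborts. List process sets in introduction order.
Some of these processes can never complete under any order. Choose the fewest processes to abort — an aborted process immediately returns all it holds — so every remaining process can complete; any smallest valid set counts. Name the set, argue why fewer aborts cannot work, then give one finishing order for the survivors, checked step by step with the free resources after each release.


Minimum abort set: T9.
Key observation: T4 had no path to completion before; after the abort of T9 ((1, 2, 3, 0) returned), step 3 is where it fits.
No smaller set exists: with zero aborts the deadlock remains.
The survivors complete as T7, T5, T4. Verifying each step (starting from the post-abort pool):
  pool = (2, 3, 5, 2)
  T7 needs (1, 1, 2, 2) <= (2, 3, 5, 2) -> finishes; pool += (1, 1, 3, 0) = (3, 4, 8, 2)
  T5 needs (2, 1, 5, 1) <= (3, 4, 8, 2) -> finishes; pool += (0, 1, 0, 3) = (3, 5, 8, 5)
  T4 needs (0, 4, 4, 0) <= (3, 5, 8, 5) -> finishes; pool += (3, 2, 2, 1) = (6, 7, 10, 6)


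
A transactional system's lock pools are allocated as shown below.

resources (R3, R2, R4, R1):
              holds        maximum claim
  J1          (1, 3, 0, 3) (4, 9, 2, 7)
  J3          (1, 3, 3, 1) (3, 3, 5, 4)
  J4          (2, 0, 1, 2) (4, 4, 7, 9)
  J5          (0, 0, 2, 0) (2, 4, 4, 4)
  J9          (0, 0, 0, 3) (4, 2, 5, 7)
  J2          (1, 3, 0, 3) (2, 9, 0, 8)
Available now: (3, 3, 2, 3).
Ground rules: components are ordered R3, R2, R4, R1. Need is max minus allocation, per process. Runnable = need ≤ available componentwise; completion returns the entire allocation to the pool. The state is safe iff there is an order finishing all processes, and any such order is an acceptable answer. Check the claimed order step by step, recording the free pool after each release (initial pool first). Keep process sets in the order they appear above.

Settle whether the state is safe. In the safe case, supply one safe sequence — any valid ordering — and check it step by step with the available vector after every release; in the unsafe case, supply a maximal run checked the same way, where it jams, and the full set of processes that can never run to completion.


SAFE — a valid safe sequence is J3, J1, J2, J5, J4, J9.
Key observation: at J3 the run first touches a limit — (2, 0, 2, 3) against (3, 3, 2, 3), exact on a resource it actually requests.
Check, step by step:
  pool = (3, 3, 2, 3)
  J3 needs (2, 0, 2, 3) <= (3, 3, 2, 3) -> finishes; pool += (1, 3, 3, 1) = (4, 6, 5, 4)
  J1 needs (3, 6, 2, 4) <= (4, 6, 5, 4) -> finishes; pool += (1, 3, 0, 3) = (5, 9, 5, 7)
  J2 needs (1, 6, 0, 5) <= (5, 9, 5, 7) -> finishes; pool += (1, 3, 0, 3) = (6, 12, 5, 10)
  J5 needs (2, 4, 2, 4) <= (6, 12, 5, 10) -> finishes; pool += (0, 0, 2, 0) = (6, 12, 7, 10)
  J4 needs (2, 4, 6, 7) <= (6, 12, 7, 10) -> finishes; pool += (2, 0, 1, 2) = (8, 12, 8, 12)
  J9 needs (4, 2, 5, 4) <= (8, 12, 8, 12) -> finishes; pool += (0, 0, 0, 3) = (8, 12, 8, 15)


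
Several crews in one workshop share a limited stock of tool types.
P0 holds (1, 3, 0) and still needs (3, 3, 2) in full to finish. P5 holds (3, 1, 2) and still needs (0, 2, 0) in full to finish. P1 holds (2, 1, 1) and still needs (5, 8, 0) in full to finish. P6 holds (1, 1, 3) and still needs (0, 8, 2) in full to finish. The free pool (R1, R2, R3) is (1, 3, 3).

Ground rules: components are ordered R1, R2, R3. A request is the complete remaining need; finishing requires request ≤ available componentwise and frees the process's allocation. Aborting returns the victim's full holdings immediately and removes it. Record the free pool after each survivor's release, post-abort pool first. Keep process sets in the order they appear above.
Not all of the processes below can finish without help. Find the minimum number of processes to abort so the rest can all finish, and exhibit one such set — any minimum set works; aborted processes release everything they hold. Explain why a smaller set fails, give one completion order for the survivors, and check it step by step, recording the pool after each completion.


Abort P6.
Key observation: P1 had no path to completion before; after the abort of P6 ((1, 1, 3) returned), step 3 is where it fits.
No smaller set exists: with zero aborts the deadlock remains.
Survivors finish in the order: P5, P0, P1. Step-by-step check (pool after the aborts first):
  pool = (2, 4, 6)
  P5 needs (0, 2, 0) <= (2, 4, 6) -> finishes; pool += (3, 1, 2) = (5, 5, 8)
  P0 needs (3, 3, 2) <= (5, 5, 8) -> finishes; pool += (1, 3, 0) = (6, 8, 8)
  P1 needs (5, 8, 0) <= (6, 8, 8) -> finishes; pool += (2, 1, 1) = (8, 9, 9)


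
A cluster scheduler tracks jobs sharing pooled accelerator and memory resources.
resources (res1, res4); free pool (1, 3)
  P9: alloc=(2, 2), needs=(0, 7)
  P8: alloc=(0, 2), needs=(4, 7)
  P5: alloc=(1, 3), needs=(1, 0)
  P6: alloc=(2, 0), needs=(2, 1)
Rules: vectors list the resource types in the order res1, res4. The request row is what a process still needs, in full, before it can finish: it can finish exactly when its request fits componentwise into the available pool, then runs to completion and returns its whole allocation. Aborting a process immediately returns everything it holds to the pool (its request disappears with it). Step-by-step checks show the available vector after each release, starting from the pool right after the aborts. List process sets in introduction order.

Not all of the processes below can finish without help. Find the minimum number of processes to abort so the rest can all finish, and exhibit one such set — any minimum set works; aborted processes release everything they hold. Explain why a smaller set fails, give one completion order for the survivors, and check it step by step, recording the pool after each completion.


Abort P8.
Key observation: aborting P8 returns (0, 2), and P9 — hopeless before — runs at step 3 with the returned capacity in the pool.
Minimality: the empty abort set fails — the state is deadlocked as it stands.
Survivors finish in the order: P5, P6, P9. Check, step by step (pool after the aborts first):
  pool = (1, 5)
  run P5 (needs (1, 0), free (1, 5)); after release of (1, 3) the pool is (2, 8)
  run P6 (needs (2, 1), free (2, 8)); after release of (2, 0) the pool is (4, 8)
  run P9 (needs (0, 7), free (4, 8)); after release of (2, 2) the pool is (6, 10)


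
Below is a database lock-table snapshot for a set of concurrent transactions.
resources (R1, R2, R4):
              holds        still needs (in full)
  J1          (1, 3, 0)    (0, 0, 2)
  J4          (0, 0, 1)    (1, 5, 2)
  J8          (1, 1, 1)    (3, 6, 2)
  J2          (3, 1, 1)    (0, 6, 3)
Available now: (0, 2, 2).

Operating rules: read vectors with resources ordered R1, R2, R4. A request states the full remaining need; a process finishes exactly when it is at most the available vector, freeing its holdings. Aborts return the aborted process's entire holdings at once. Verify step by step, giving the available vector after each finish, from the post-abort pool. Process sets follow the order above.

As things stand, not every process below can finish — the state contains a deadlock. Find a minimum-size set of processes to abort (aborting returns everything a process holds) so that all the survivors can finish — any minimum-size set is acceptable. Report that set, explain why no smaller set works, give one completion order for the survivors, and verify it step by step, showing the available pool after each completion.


Abort J8.
Key observation: before aborting J8, J2 was permanently blocked — no order could ever run it; afterwards it completes at step 3.
Why nothing smaller works: aborting no one leaves the state deadlocked as given.
The survivors complete as J1, J4, J2. Step-by-step check (starting from the post-abort pool):
  pool = (1, 3, 3)
  J1: need (0, 0, 2) fits (1, 3, 3); releases (1, 3, 0), pool now (2, 6, 3)
  J4: need (1, 5, 2) fits (2, 6, 3); releases (0, 0, 1), pool now (2, 6, 4)
  J2: need (0, 6, 3) fits (2, 6, 4); releases (3, 1, 1), pool now (5, 7, 5)


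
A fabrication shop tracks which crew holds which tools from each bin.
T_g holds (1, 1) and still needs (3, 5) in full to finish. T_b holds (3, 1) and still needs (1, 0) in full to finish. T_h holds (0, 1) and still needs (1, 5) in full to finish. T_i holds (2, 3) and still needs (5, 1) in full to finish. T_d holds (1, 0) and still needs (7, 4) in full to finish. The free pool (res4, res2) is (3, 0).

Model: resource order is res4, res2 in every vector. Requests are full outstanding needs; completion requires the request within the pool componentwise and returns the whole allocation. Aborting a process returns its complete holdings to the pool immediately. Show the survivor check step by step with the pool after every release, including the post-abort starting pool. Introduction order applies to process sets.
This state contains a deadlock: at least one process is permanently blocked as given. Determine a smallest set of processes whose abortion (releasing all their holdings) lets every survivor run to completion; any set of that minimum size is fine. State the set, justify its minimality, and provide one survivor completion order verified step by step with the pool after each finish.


Abort T_h.
Key observation: T_g was stuck for good until T_h gave back (0, 1); in the order shown it finishes at step 3.
Minimality: the empty abort set fails — the state is deadlocked as it stands.
One survivor order: T_b, T_i, T_g, T_d. Check, step by step (post-abort pool first):
  pool = (3, 1)
  run T_b (needs (1, 0), free (3, 1)); after release of (3, 1) the pool is (6, 2)
  run T_i (needs (5, 1), free (6, 2)); after release of (2, 3) the pool is (8, 5)
  run T_g (needs (3, 5), free (8, 5)); after release of (1, 1) the pool is (9, 6)
  run T_d (needs (7, 4), free (9, 6)); after release of (1, 0) the pool is (10, 6)


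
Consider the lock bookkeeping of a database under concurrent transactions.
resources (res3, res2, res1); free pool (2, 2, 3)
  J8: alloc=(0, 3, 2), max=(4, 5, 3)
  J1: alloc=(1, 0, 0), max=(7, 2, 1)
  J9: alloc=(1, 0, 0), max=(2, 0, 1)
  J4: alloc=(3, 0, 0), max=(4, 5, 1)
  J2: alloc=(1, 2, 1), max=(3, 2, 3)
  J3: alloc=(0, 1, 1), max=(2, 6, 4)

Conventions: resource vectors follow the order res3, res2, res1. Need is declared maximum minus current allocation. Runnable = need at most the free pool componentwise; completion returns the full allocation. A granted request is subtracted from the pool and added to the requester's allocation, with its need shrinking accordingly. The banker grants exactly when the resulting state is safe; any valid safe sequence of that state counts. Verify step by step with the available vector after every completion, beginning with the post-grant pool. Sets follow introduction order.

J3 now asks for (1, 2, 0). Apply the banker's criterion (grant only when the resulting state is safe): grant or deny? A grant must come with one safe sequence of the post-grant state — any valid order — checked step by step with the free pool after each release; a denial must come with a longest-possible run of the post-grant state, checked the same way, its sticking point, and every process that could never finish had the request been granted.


DENY — the pretend-granted state is unsafe.
Key observation: after J9, J2 the pool peaks at (3, 2, 4), and each blocked process is short somewhere: J8 on res3; J1 on res3; J4 on res2; J3 on res2.
After a pretend grant, a maximal execution: J9, J2 — then nothing else fits. Verifying each step:
  pool = (1, 0, 3)
  J9 needs (1, 0, 1) <= (1, 0, 3) -> finishes; pool += (1, 0, 0) = (2, 0, 3)
  J2 needs (2, 0, 2) <= (2, 0, 3) -> finishes; pool += (1, 2, 1) = (3, 2, 4)
  blocked: J8 wants (4, 2, 1), pool (3, 2, 4) — not enough res3
  blocked: J1 wants (6, 2, 1), pool (3, 2, 4) — not enough res3
  blocked: J4 wants (1, 5, 1), pool (3, 2, 4) — not enough res2
  blocked: J3 wants (1, 3, 3), pool (3, 2, 4) — not enough res2
Processes that could never finish after the grant: J8, J1, J4 and J3.


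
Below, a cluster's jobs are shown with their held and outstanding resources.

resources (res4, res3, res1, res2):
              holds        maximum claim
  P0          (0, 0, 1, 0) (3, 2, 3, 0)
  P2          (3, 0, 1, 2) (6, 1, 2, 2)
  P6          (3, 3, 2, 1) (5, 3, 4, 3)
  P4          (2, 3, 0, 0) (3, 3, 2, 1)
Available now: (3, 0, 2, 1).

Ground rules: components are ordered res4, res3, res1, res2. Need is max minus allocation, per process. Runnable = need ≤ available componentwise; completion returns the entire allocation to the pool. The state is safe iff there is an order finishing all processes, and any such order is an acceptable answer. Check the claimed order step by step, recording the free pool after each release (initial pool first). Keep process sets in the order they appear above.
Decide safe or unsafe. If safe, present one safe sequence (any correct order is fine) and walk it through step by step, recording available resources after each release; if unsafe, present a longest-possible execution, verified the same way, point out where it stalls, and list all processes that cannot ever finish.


SAFE. One safe sequence: P4, P2, P0, P6.
Key observation: at P4 the run first touches a limit — (1, 0, 2, 1) against (3, 0, 2, 1), exact on a resource it actually requests.
Check, step by step:
  pool = (3, 0, 2, 1)
  run P4 (needs (1, 0, 2, 1), free (3, 0, 2, 1)); after release of (2, 3, 0, 0) the pool is (5, 3, 2, 1)
  run P2 (needs (3, 1, 1, 0), free (5, 3, 2, 1)); after release of (3, 0, 1, 2) the pool is (8, 3, 3, 3)
  run P0 (needs (3, 2, 2, 0), free (8, 3, 3, 3)); after release of (0, 0, 1, 0) the pool is (8, 3, 4, 3)
  run P6 (needs (2, 0, 2, 2), free (8, 3, 4, 3)); after release of (3, 3, 2, 1) the pool is (11, 6, 6, 4)


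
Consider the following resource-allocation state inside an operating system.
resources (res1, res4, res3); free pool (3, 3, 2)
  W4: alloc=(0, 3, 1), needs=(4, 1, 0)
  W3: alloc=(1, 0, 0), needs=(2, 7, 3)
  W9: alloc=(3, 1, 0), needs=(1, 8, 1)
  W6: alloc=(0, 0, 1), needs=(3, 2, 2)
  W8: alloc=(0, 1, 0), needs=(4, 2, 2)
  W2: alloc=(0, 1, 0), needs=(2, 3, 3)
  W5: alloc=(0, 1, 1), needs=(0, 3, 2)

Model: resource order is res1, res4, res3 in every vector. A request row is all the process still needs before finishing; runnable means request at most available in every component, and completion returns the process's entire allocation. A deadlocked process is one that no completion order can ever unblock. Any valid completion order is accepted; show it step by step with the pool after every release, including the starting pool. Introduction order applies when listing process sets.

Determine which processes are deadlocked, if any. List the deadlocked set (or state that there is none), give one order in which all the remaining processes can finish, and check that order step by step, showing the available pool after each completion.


Deadlocked set: W4, W3, W9 and W8.
Key observation: after W5, W6, W2 the pool peaks at (3, 5, 4), and each blocked process is short somewhere: W4 on res1; W3 on res4; W9 on res4; W8 on res1.
The rest can finish in the order W5, W6, W2. Walking it through:
  pool = (3, 3, 2)
  run W5 (needs (0, 3, 2), free (3, 3, 2)); after release of (0, 1, 1) the pool is (3, 4, 3)
  run W6 (needs (3, 2, 2), free (3, 4, 3)); after release of (0, 0, 1) the pool is (3, 4, 4)
  run W2 (needs (2, 3, 3), free (3, 4, 4)); after release of (0, 1, 0) the pool is (3, 5, 4)
The blocked processes can never fit:
  blocked: W4 wants (4, 1, 0), pool (3, 5, 4) — not enough res1
  blocked: W3 wants (2, 7, 3), pool (3, 5, 4) — not enough res4
  blocked: W9 wants (1, 8, 1), pool (3, 5, 4) — not enough res4
  blocked: W8 wants (4, 2, 2), pool (3, 5, 4) — not enough res1


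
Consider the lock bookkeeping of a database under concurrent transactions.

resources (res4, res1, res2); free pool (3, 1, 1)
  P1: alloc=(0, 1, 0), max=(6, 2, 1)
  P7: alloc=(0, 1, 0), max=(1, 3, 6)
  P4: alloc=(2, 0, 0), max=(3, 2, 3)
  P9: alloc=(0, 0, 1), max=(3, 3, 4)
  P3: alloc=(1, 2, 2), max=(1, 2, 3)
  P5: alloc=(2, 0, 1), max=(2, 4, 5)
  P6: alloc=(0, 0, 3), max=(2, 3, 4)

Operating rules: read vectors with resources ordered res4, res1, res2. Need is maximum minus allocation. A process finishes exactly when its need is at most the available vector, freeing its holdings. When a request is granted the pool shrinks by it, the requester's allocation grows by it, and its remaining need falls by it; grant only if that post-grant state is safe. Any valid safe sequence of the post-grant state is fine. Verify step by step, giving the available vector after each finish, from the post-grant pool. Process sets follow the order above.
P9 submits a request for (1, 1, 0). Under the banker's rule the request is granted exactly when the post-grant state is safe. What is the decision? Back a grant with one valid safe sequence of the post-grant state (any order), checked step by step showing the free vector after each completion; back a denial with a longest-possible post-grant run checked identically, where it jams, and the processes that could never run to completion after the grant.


GRANT: granting preserves safety; a valid post-grant sequence is P3, P9, P6, P7, P5, P1, P4.
Key observation: with (2, 0, 1) left after the transfer, P3 can run at once — the state stays safe.
Check on the post-grant state, step by step:
  pool = (2, 0, 1)
  P3 needs (0, 0, 1) <= (2, 0, 1) -> finishes; pool += (1, 2, 2) = (3, 2, 3)
  P9 needs (2, 2, 3) <= (3, 2, 3) -> finishes; pool += (1, 1, 1) = (4, 3, 4)
  P6 needs (2, 3, 1) <= (4, 3, 4) -> finishes; pool += (0, 0, 3) = (4, 3, 7)
  P7 needs (1, 2, 6) <= (4, 3, 7) -> finishes; pool += (0, 1, 0) = (4, 4, 7)
  P5 needs (0, 4, 4) <= (4, 4, 7) -> finishes; pool += (2, 0, 1) = (6, 4, 8)
  P1 needs (6, 1, 1) <= (6, 4, 8) -> finishes; pool += (0, 1, 0) = (6, 5, 8)
  P4 needs (1, 2, 3) <= (6, 5, 8) -> finishes; pool += (2, 0, 0) = (8, 5, 8)
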